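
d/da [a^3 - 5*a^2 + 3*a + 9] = 3*a^2 - 10*a + 3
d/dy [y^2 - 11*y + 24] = 2*y - 11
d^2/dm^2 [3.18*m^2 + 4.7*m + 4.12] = 6.36000000000000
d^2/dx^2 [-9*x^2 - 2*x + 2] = -18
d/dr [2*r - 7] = 2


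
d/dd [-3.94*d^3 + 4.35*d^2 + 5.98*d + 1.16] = -11.82*d^2 + 8.7*d + 5.98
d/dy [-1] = 0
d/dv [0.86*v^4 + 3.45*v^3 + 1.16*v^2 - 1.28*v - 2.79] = 3.44*v^3 + 10.35*v^2 + 2.32*v - 1.28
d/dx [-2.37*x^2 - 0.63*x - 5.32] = -4.74*x - 0.63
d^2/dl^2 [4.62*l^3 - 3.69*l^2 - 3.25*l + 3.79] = 27.72*l - 7.38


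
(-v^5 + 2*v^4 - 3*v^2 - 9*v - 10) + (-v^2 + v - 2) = -v^5 + 2*v^4 - 4*v^2 - 8*v - 12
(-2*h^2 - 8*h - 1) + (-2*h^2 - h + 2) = -4*h^2 - 9*h + 1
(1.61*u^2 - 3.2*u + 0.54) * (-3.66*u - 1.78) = -5.8926*u^3 + 8.8462*u^2 + 3.7196*u - 0.9612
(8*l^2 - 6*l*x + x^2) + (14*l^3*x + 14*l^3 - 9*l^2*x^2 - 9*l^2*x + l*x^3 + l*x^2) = 14*l^3*x + 14*l^3 - 9*l^2*x^2 - 9*l^2*x + 8*l^2 + l*x^3 + l*x^2 - 6*l*x + x^2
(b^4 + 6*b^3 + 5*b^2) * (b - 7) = b^5 - b^4 - 37*b^3 - 35*b^2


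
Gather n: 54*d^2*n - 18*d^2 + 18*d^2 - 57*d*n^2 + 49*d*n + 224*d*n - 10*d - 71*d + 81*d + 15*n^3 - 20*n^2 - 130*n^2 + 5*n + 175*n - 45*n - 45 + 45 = 15*n^3 + n^2*(-57*d - 150) + n*(54*d^2 + 273*d + 135)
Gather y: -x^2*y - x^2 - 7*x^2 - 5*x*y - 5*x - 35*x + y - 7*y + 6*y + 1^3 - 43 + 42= -8*x^2 - 40*x + y*(-x^2 - 5*x)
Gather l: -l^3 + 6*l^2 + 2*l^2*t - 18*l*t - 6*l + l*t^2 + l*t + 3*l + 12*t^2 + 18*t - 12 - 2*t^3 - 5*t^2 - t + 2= -l^3 + l^2*(2*t + 6) + l*(t^2 - 17*t - 3) - 2*t^3 + 7*t^2 + 17*t - 10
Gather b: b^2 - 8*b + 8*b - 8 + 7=b^2 - 1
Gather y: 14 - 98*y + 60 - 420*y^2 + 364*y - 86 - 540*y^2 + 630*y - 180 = -960*y^2 + 896*y - 192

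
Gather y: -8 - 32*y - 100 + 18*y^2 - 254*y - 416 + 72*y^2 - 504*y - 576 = 90*y^2 - 790*y - 1100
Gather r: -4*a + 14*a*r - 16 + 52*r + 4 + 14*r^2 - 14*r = -4*a + 14*r^2 + r*(14*a + 38) - 12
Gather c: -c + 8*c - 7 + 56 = 7*c + 49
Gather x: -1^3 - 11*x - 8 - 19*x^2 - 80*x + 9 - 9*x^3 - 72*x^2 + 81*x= -9*x^3 - 91*x^2 - 10*x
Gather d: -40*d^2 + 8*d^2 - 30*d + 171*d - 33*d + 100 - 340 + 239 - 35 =-32*d^2 + 108*d - 36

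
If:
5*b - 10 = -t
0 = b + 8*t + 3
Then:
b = 83/39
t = -25/39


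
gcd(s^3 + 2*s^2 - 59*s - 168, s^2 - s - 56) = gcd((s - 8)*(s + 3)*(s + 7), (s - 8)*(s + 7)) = s^2 - s - 56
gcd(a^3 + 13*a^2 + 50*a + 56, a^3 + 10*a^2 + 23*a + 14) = a^2 + 9*a + 14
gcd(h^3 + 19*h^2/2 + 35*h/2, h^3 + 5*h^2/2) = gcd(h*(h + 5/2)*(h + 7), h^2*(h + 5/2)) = h^2 + 5*h/2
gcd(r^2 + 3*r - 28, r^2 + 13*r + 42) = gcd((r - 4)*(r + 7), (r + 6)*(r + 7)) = r + 7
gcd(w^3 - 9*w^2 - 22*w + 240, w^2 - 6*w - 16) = w - 8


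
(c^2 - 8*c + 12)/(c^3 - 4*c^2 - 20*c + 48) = 1/(c + 4)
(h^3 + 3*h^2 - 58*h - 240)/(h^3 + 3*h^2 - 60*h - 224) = (h^2 + 11*h + 30)/(h^2 + 11*h + 28)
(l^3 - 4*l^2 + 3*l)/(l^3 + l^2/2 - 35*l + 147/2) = 2*l*(l - 1)/(2*l^2 + 7*l - 49)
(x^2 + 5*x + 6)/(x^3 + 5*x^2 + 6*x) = 1/x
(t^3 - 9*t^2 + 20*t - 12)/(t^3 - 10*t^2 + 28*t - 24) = (t - 1)/(t - 2)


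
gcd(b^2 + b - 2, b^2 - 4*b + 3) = b - 1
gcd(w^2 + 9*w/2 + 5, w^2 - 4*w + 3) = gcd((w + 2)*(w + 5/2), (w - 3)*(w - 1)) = 1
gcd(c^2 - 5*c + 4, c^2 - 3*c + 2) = c - 1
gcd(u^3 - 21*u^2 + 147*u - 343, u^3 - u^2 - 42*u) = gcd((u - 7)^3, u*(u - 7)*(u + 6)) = u - 7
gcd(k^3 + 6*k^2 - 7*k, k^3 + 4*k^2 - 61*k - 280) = k + 7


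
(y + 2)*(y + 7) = y^2 + 9*y + 14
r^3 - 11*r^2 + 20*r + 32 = (r - 8)*(r - 4)*(r + 1)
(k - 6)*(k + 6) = k^2 - 36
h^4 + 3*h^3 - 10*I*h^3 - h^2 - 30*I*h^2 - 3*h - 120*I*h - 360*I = (h + 3)*(h - 8*I)*(h - 5*I)*(h + 3*I)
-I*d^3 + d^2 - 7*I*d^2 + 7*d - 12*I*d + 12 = (d + 3)*(d + 4)*(-I*d + 1)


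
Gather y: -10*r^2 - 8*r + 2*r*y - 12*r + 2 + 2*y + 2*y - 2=-10*r^2 - 20*r + y*(2*r + 4)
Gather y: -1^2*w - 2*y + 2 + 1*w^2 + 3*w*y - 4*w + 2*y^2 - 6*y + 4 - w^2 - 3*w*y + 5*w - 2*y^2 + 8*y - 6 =0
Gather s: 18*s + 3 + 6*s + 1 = 24*s + 4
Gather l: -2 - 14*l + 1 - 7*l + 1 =-21*l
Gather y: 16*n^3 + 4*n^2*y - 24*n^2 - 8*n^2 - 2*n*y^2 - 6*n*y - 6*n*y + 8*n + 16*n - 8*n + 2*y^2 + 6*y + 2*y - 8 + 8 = 16*n^3 - 32*n^2 + 16*n + y^2*(2 - 2*n) + y*(4*n^2 - 12*n + 8)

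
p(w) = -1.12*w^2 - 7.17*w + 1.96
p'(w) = -2.24*w - 7.17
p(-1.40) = 9.80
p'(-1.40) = -4.03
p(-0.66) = 6.20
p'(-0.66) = -5.69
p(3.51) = -37.01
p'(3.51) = -15.03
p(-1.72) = 10.98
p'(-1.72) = -3.32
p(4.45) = -52.13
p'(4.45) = -17.14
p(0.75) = -4.05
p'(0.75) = -8.85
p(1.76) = -14.13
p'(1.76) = -11.11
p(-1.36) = 9.64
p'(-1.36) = -4.12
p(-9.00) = -24.23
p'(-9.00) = 12.99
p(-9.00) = -24.23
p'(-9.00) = 12.99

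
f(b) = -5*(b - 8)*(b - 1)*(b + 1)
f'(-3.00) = -370.00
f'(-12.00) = -3115.00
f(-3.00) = 440.00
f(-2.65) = 320.70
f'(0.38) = 33.23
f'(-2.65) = -312.34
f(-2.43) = 255.79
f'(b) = -5*(b - 8)*(b - 1) - 5*(b - 8)*(b + 1) - 5*(b - 1)*(b + 1) = -15*b^2 + 80*b + 5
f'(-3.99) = -553.00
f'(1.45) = 89.46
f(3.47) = 250.08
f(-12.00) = 14300.00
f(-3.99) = 894.46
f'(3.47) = 101.99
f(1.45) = 36.11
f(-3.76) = 772.49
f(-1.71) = 93.42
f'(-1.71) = -175.66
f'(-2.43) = -277.97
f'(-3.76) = -507.86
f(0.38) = -32.60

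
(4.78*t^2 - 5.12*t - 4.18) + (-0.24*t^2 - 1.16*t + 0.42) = 4.54*t^2 - 6.28*t - 3.76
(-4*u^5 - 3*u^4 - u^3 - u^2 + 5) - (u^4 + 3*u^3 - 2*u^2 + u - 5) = -4*u^5 - 4*u^4 - 4*u^3 + u^2 - u + 10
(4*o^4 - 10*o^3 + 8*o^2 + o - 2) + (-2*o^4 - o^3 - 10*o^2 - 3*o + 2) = 2*o^4 - 11*o^3 - 2*o^2 - 2*o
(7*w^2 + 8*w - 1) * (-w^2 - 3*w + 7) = -7*w^4 - 29*w^3 + 26*w^2 + 59*w - 7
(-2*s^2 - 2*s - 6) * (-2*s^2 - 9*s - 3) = 4*s^4 + 22*s^3 + 36*s^2 + 60*s + 18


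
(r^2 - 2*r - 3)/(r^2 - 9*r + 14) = (r^2 - 2*r - 3)/(r^2 - 9*r + 14)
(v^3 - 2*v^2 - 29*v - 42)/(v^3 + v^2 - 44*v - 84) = (v + 3)/(v + 6)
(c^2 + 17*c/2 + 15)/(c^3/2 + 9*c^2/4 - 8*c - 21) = 2*(2*c + 5)/(2*c^2 - 3*c - 14)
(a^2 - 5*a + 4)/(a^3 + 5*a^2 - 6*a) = (a - 4)/(a*(a + 6))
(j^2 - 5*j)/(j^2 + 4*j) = (j - 5)/(j + 4)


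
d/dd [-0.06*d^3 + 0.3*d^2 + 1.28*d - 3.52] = -0.18*d^2 + 0.6*d + 1.28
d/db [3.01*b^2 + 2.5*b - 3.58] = 6.02*b + 2.5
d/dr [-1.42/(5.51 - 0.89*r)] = -1.2638/(0.89*r - 5.51)^2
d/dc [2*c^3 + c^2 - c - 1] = 6*c^2 + 2*c - 1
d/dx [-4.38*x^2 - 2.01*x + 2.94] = -8.76*x - 2.01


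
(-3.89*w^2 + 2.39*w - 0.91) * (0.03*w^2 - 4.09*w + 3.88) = -0.1167*w^4 + 15.9818*w^3 - 24.8956*w^2 + 12.9951*w - 3.5308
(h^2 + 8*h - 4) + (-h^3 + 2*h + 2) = -h^3 + h^2 + 10*h - 2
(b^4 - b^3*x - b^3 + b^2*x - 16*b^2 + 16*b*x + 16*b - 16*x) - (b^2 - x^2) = b^4 - b^3*x - b^3 + b^2*x - 17*b^2 + 16*b*x + 16*b + x^2 - 16*x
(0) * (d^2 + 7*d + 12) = 0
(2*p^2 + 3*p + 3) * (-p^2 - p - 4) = -2*p^4 - 5*p^3 - 14*p^2 - 15*p - 12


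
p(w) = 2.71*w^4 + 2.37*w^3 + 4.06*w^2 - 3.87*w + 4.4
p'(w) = 10.84*w^3 + 7.11*w^2 + 8.12*w - 3.87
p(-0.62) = 8.20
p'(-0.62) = -8.75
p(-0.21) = 5.38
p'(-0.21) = -5.36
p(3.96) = 866.34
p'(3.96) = 812.94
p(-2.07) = 58.54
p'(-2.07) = -86.36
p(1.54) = 31.97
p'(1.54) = 65.09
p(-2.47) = 103.88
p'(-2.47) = -143.90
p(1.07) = 11.36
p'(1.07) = 26.24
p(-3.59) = 411.10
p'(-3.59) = -442.93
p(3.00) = 312.83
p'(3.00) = 377.16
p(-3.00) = 208.07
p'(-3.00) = -256.92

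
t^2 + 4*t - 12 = (t - 2)*(t + 6)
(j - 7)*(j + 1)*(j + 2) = j^3 - 4*j^2 - 19*j - 14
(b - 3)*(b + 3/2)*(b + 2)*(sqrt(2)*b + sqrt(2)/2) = sqrt(2)*b^4 + sqrt(2)*b^3 - 29*sqrt(2)*b^2/4 - 51*sqrt(2)*b/4 - 9*sqrt(2)/2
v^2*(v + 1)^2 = v^4 + 2*v^3 + v^2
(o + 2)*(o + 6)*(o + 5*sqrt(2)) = o^3 + 5*sqrt(2)*o^2 + 8*o^2 + 12*o + 40*sqrt(2)*o + 60*sqrt(2)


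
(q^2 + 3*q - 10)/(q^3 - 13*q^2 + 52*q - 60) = (q + 5)/(q^2 - 11*q + 30)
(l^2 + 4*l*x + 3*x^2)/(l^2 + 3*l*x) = (l + x)/l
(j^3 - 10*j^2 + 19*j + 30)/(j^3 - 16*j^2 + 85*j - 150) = (j + 1)/(j - 5)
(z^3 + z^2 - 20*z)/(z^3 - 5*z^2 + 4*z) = (z + 5)/(z - 1)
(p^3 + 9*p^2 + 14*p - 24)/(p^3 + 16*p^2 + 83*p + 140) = (p^2 + 5*p - 6)/(p^2 + 12*p + 35)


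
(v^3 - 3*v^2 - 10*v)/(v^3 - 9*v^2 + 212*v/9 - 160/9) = 9*v*(v + 2)/(9*v^2 - 36*v + 32)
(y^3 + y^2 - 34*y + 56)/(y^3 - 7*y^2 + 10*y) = (y^2 + 3*y - 28)/(y*(y - 5))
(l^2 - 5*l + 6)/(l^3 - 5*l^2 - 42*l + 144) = (l - 2)/(l^2 - 2*l - 48)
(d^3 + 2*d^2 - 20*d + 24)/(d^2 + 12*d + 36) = (d^2 - 4*d + 4)/(d + 6)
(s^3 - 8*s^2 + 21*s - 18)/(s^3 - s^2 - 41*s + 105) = (s^2 - 5*s + 6)/(s^2 + 2*s - 35)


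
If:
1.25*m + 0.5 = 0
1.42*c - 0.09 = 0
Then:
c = 0.06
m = -0.40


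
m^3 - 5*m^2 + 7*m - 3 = (m - 3)*(m - 1)^2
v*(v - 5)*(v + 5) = v^3 - 25*v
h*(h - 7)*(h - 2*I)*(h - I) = h^4 - 7*h^3 - 3*I*h^3 - 2*h^2 + 21*I*h^2 + 14*h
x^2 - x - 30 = (x - 6)*(x + 5)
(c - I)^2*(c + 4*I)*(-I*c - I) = -I*c^4 + 2*c^3 - I*c^3 + 2*c^2 - 7*I*c^2 - 4*c - 7*I*c - 4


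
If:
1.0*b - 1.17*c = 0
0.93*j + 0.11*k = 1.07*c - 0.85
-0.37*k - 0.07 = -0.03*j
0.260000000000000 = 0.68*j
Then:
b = 1.30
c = 1.11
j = 0.38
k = -0.16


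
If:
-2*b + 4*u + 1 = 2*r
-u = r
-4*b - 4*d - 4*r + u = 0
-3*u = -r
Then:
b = 1/2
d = -1/2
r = 0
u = 0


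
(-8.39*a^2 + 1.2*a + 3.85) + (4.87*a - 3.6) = -8.39*a^2 + 6.07*a + 0.25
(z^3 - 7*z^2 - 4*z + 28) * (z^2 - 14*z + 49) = z^5 - 21*z^4 + 143*z^3 - 259*z^2 - 588*z + 1372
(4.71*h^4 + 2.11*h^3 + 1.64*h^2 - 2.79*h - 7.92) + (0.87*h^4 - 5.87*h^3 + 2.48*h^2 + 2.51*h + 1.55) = 5.58*h^4 - 3.76*h^3 + 4.12*h^2 - 0.28*h - 6.37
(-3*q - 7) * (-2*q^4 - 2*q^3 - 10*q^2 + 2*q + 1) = 6*q^5 + 20*q^4 + 44*q^3 + 64*q^2 - 17*q - 7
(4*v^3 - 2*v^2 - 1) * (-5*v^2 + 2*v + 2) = -20*v^5 + 18*v^4 + 4*v^3 + v^2 - 2*v - 2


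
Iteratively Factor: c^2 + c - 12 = (c - 3)*(c + 4)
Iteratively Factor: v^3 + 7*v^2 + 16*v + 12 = (v + 3)*(v^2 + 4*v + 4) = (v + 2)*(v + 3)*(v + 2)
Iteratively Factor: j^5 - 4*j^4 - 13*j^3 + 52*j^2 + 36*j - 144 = (j + 3)*(j^4 - 7*j^3 + 8*j^2 + 28*j - 48) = (j - 4)*(j + 3)*(j^3 - 3*j^2 - 4*j + 12) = (j - 4)*(j - 2)*(j + 3)*(j^2 - j - 6) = (j - 4)*(j - 3)*(j - 2)*(j + 3)*(j + 2)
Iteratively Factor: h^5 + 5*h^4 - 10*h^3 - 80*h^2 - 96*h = (h)*(h^4 + 5*h^3 - 10*h^2 - 80*h - 96) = h*(h - 4)*(h^3 + 9*h^2 + 26*h + 24) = h*(h - 4)*(h + 2)*(h^2 + 7*h + 12) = h*(h - 4)*(h + 2)*(h + 4)*(h + 3)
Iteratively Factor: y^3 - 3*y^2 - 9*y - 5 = (y + 1)*(y^2 - 4*y - 5) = (y - 5)*(y + 1)*(y + 1)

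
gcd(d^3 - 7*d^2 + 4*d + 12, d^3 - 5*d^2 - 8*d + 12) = d - 6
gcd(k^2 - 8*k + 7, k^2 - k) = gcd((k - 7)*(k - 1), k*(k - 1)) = k - 1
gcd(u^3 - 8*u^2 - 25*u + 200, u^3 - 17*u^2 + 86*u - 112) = u - 8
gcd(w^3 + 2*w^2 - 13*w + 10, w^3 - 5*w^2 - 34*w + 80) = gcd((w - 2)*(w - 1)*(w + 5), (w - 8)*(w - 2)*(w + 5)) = w^2 + 3*w - 10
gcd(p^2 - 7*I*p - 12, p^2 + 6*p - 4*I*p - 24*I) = p - 4*I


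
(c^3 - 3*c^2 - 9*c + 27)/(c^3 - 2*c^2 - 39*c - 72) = (c^2 - 6*c + 9)/(c^2 - 5*c - 24)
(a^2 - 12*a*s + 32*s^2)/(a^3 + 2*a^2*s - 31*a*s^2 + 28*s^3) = (-a + 8*s)/(-a^2 - 6*a*s + 7*s^2)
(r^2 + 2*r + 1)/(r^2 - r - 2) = (r + 1)/(r - 2)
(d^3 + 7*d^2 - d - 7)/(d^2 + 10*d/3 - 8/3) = 3*(d^3 + 7*d^2 - d - 7)/(3*d^2 + 10*d - 8)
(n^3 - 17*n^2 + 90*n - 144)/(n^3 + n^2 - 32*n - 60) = (n^2 - 11*n + 24)/(n^2 + 7*n + 10)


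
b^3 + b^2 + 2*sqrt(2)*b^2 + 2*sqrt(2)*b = b*(b + 1)*(b + 2*sqrt(2))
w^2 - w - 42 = (w - 7)*(w + 6)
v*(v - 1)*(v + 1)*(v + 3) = v^4 + 3*v^3 - v^2 - 3*v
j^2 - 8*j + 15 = (j - 5)*(j - 3)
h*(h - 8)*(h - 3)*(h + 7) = h^4 - 4*h^3 - 53*h^2 + 168*h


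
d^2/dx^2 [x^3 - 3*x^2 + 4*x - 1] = 6*x - 6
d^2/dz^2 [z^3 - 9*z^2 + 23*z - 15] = 6*z - 18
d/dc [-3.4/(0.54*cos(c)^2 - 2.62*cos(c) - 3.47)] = (8.908 - 3.672*cos(c))*sin(c)/(-0.54*cos(c)^2 + 2.62*cos(c) + 3.47)^2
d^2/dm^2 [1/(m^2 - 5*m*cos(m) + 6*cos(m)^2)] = ((m^2 - 5*m*cos(m) + 6*cos(m)^2)*(-5*m*cos(m) - 24*sin(m)^2 - 10*sin(m) + 10) + 2*(5*m*sin(m) + 2*m - 6*sin(2*m) - 5*cos(m))^2)/((m - 3*cos(m))^3*(m - 2*cos(m))^3)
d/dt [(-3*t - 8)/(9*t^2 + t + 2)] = (-27*t^2 - 3*t + (3*t + 8)*(18*t + 1) - 6)/(9*t^2 + t + 2)^2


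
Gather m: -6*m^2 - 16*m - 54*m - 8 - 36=-6*m^2 - 70*m - 44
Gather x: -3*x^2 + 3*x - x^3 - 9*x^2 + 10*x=-x^3 - 12*x^2 + 13*x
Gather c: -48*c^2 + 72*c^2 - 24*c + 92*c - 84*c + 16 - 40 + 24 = 24*c^2 - 16*c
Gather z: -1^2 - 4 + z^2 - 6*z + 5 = z^2 - 6*z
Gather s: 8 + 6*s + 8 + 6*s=12*s + 16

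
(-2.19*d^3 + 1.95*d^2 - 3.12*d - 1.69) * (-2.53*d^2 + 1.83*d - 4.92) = 5.5407*d^5 - 8.9412*d^4 + 22.2369*d^3 - 11.0279*d^2 + 12.2577*d + 8.3148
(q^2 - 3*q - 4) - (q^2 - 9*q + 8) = 6*q - 12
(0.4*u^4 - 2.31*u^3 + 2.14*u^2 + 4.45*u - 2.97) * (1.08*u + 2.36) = 0.432*u^5 - 1.5508*u^4 - 3.1404*u^3 + 9.8564*u^2 + 7.2944*u - 7.0092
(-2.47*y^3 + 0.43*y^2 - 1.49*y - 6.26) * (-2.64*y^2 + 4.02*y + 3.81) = 6.5208*y^5 - 11.0646*y^4 - 3.7485*y^3 + 12.1749*y^2 - 30.8421*y - 23.8506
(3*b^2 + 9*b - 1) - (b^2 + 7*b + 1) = 2*b^2 + 2*b - 2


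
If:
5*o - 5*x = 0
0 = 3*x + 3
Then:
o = -1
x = -1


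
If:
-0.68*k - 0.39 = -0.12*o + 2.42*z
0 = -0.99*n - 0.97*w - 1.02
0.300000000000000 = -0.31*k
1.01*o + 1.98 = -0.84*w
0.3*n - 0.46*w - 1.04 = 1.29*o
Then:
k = -0.97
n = 2.59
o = 1.12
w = -3.70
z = 0.17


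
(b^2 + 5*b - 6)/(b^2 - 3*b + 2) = (b + 6)/(b - 2)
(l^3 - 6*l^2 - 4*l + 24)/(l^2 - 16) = (l^3 - 6*l^2 - 4*l + 24)/(l^2 - 16)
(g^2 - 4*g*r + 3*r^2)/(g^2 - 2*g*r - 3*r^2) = (g - r)/(g + r)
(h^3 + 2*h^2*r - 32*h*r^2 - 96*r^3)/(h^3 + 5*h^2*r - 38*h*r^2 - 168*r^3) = (h + 4*r)/(h + 7*r)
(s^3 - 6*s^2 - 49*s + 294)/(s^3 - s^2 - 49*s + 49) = (s - 6)/(s - 1)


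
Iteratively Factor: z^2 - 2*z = (z - 2)*(z)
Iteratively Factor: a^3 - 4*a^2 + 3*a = (a - 1)*(a^2 - 3*a) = a*(a - 1)*(a - 3)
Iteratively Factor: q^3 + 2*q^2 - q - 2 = (q - 1)*(q^2 + 3*q + 2) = (q - 1)*(q + 2)*(q + 1)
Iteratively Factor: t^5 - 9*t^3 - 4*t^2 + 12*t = (t + 2)*(t^4 - 2*t^3 - 5*t^2 + 6*t) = t*(t + 2)*(t^3 - 2*t^2 - 5*t + 6) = t*(t + 2)^2*(t^2 - 4*t + 3) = t*(t - 1)*(t + 2)^2*(t - 3)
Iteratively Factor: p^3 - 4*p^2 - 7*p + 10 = (p + 2)*(p^2 - 6*p + 5) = (p - 1)*(p + 2)*(p - 5)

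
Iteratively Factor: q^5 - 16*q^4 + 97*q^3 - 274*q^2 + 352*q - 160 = (q - 1)*(q^4 - 15*q^3 + 82*q^2 - 192*q + 160) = (q - 4)*(q - 1)*(q^3 - 11*q^2 + 38*q - 40) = (q - 5)*(q - 4)*(q - 1)*(q^2 - 6*q + 8) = (q - 5)*(q - 4)^2*(q - 1)*(q - 2)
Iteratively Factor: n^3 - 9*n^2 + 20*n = (n - 5)*(n^2 - 4*n) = n*(n - 5)*(n - 4)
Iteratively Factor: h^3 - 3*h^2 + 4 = (h - 2)*(h^2 - h - 2) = (h - 2)*(h + 1)*(h - 2)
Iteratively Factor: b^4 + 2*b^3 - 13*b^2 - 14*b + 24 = (b + 2)*(b^3 - 13*b + 12) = (b + 2)*(b + 4)*(b^2 - 4*b + 3) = (b - 3)*(b + 2)*(b + 4)*(b - 1)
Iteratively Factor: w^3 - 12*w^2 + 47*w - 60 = (w - 4)*(w^2 - 8*w + 15) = (w - 5)*(w - 4)*(w - 3)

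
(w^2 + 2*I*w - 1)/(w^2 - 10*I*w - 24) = (-w^2 - 2*I*w + 1)/(-w^2 + 10*I*w + 24)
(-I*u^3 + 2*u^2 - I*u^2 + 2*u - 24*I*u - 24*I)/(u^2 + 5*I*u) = (-I*u^3 + u^2*(2 - I) + 2*u*(1 - 12*I) - 24*I)/(u*(u + 5*I))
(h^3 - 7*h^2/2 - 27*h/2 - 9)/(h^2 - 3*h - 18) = (2*h^2 + 5*h + 3)/(2*(h + 3))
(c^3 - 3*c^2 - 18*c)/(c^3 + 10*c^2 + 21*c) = (c - 6)/(c + 7)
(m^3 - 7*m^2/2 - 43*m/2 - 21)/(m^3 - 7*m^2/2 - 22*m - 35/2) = (2*m^2 + 7*m + 6)/(2*m^2 + 7*m + 5)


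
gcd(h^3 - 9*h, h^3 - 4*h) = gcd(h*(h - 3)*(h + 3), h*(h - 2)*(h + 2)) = h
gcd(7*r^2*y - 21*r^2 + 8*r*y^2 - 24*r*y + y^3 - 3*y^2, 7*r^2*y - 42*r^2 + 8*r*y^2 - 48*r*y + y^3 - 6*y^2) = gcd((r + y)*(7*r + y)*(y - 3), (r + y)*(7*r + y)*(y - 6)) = 7*r^2 + 8*r*y + y^2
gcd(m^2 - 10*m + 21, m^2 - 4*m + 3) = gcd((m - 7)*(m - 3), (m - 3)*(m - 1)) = m - 3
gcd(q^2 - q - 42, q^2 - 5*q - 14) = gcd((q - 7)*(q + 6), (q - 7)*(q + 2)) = q - 7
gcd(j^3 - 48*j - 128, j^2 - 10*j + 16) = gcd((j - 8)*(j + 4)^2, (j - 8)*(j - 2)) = j - 8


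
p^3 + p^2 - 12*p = p*(p - 3)*(p + 4)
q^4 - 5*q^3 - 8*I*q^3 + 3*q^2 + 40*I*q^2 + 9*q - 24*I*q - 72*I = (q - 3)^2*(q + 1)*(q - 8*I)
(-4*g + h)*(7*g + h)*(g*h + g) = -28*g^3*h - 28*g^3 + 3*g^2*h^2 + 3*g^2*h + g*h^3 + g*h^2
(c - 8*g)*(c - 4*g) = c^2 - 12*c*g + 32*g^2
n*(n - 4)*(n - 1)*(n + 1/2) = n^4 - 9*n^3/2 + 3*n^2/2 + 2*n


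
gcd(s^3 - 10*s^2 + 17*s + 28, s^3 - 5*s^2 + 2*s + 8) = s^2 - 3*s - 4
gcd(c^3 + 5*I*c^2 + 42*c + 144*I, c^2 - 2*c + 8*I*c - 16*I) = c + 8*I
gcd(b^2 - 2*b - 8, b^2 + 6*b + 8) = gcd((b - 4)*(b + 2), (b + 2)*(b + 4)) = b + 2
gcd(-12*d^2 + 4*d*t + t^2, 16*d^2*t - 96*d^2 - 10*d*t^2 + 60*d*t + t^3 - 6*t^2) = -2*d + t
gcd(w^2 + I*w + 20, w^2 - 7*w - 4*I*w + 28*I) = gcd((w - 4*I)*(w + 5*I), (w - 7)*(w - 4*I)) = w - 4*I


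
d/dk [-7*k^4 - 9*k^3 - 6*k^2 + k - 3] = -28*k^3 - 27*k^2 - 12*k + 1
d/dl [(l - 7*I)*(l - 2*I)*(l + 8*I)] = 3*l^2 - 2*I*l + 58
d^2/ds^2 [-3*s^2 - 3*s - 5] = -6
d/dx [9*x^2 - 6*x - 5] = 18*x - 6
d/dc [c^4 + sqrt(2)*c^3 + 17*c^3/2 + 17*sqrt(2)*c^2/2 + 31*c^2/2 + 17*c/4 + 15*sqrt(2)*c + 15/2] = 4*c^3 + 3*sqrt(2)*c^2 + 51*c^2/2 + 17*sqrt(2)*c + 31*c + 17/4 + 15*sqrt(2)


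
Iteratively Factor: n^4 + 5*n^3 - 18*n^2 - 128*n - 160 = (n + 2)*(n^3 + 3*n^2 - 24*n - 80) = (n - 5)*(n + 2)*(n^2 + 8*n + 16) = (n - 5)*(n + 2)*(n + 4)*(n + 4)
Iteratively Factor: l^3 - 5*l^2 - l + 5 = (l - 5)*(l^2 - 1) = (l - 5)*(l - 1)*(l + 1)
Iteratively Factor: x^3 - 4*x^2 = (x - 4)*(x^2) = x*(x - 4)*(x)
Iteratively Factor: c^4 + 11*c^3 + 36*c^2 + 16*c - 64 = (c + 4)*(c^3 + 7*c^2 + 8*c - 16) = (c + 4)^2*(c^2 + 3*c - 4) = (c + 4)^3*(c - 1)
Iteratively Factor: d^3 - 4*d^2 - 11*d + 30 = (d - 5)*(d^2 + d - 6) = (d - 5)*(d - 2)*(d + 3)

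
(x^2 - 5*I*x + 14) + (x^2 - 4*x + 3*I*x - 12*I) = 2*x^2 - 4*x - 2*I*x + 14 - 12*I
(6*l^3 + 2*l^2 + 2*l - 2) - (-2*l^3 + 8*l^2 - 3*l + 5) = 8*l^3 - 6*l^2 + 5*l - 7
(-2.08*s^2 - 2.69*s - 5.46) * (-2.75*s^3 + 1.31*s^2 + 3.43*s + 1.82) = 5.72*s^5 + 4.6727*s^4 + 4.3567*s^3 - 20.1649*s^2 - 23.6236*s - 9.9372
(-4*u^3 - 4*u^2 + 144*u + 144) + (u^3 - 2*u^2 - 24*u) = -3*u^3 - 6*u^2 + 120*u + 144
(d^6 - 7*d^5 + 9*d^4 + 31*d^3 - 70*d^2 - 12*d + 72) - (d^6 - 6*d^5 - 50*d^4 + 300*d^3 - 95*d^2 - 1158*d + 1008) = -d^5 + 59*d^4 - 269*d^3 + 25*d^2 + 1146*d - 936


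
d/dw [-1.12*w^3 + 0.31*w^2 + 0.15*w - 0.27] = -3.36*w^2 + 0.62*w + 0.15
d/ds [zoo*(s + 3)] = zoo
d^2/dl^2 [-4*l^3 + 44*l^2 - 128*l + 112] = 88 - 24*l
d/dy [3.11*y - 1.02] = 3.11000000000000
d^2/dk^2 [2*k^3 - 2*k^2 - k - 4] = 12*k - 4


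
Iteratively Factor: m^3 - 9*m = (m)*(m^2 - 9) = m*(m + 3)*(m - 3)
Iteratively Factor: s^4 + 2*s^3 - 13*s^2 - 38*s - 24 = (s + 2)*(s^3 - 13*s - 12) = (s - 4)*(s + 2)*(s^2 + 4*s + 3) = (s - 4)*(s + 1)*(s + 2)*(s + 3)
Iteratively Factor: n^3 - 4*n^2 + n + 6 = (n + 1)*(n^2 - 5*n + 6) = (n - 2)*(n + 1)*(n - 3)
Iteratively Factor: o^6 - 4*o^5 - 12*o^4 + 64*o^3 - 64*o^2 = (o - 2)*(o^5 - 2*o^4 - 16*o^3 + 32*o^2) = (o - 2)^2*(o^4 - 16*o^2) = o*(o - 2)^2*(o^3 - 16*o) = o*(o - 2)^2*(o + 4)*(o^2 - 4*o) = o*(o - 4)*(o - 2)^2*(o + 4)*(o)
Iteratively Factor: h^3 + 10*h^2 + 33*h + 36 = (h + 4)*(h^2 + 6*h + 9) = (h + 3)*(h + 4)*(h + 3)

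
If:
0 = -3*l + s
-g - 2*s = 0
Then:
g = -2*s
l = s/3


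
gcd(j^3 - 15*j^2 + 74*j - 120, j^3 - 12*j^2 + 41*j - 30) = j^2 - 11*j + 30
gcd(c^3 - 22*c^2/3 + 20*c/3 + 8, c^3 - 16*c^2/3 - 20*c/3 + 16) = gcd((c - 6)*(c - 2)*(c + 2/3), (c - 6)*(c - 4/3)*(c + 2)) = c - 6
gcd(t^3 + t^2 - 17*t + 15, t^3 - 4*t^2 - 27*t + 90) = t^2 + 2*t - 15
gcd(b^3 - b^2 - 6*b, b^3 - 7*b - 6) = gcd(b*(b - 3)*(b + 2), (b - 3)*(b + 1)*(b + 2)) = b^2 - b - 6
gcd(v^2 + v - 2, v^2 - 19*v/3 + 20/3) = 1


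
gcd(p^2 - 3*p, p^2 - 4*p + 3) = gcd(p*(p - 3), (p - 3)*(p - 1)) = p - 3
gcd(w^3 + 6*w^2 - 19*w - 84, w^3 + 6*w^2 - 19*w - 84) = w^3 + 6*w^2 - 19*w - 84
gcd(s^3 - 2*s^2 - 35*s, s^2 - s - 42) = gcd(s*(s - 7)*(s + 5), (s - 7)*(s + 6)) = s - 7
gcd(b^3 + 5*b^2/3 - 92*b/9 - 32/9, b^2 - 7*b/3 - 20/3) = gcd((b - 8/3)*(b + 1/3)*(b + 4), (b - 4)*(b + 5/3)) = 1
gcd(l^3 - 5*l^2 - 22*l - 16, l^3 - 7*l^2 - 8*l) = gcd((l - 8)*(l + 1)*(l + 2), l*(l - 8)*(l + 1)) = l^2 - 7*l - 8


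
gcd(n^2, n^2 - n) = n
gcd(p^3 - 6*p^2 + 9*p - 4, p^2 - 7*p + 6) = p - 1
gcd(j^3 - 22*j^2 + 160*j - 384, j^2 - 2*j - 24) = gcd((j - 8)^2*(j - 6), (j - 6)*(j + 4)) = j - 6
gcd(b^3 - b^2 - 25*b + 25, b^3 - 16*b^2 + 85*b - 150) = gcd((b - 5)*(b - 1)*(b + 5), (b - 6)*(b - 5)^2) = b - 5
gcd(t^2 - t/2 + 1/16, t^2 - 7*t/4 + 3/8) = t - 1/4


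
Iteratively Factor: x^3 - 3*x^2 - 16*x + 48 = (x - 3)*(x^2 - 16) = (x - 4)*(x - 3)*(x + 4)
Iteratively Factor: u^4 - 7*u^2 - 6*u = (u + 1)*(u^3 - u^2 - 6*u) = (u + 1)*(u + 2)*(u^2 - 3*u) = u*(u + 1)*(u + 2)*(u - 3)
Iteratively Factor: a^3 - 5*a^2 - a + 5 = (a - 5)*(a^2 - 1) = (a - 5)*(a - 1)*(a + 1)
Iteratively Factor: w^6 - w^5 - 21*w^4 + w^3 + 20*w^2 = (w - 5)*(w^5 + 4*w^4 - w^3 - 4*w^2) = w*(w - 5)*(w^4 + 4*w^3 - w^2 - 4*w) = w*(w - 5)*(w + 1)*(w^3 + 3*w^2 - 4*w) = w^2*(w - 5)*(w + 1)*(w^2 + 3*w - 4) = w^2*(w - 5)*(w + 1)*(w + 4)*(w - 1)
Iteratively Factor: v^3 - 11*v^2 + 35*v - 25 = (v - 5)*(v^2 - 6*v + 5) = (v - 5)^2*(v - 1)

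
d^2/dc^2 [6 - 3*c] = 0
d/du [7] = 0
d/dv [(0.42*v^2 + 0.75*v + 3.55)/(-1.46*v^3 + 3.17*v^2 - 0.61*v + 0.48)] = (0.6132*v^4 + 2.19*v^3 + 12.9153*v^2 - 22.1038*v + 2.5255)/(2.1316*v^6 - 9.2564*v^5 + 11.8301*v^4 - 5.269*v^3 + 3.4153*v^2 - 0.5856*v + 0.2304)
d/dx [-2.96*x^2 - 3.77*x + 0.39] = -5.92*x - 3.77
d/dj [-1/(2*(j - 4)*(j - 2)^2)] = (3*j - 10)/(2*(j - 4)^2*(j - 2)^3)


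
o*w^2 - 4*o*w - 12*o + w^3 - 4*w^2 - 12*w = (o + w)*(w - 6)*(w + 2)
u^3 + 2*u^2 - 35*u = u*(u - 5)*(u + 7)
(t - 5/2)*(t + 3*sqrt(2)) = t^2 - 5*t/2 + 3*sqrt(2)*t - 15*sqrt(2)/2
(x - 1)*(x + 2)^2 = x^3 + 3*x^2 - 4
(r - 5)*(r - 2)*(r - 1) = r^3 - 8*r^2 + 17*r - 10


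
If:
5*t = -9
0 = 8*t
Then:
No Solution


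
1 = 1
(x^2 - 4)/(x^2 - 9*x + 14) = (x + 2)/(x - 7)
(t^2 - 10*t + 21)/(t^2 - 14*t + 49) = (t - 3)/(t - 7)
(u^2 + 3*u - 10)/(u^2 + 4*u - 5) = (u - 2)/(u - 1)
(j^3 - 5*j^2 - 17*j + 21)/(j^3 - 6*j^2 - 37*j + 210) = (j^2 + 2*j - 3)/(j^2 + j - 30)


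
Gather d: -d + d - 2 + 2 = 0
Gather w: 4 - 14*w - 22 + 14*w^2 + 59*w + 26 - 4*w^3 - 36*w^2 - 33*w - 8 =-4*w^3 - 22*w^2 + 12*w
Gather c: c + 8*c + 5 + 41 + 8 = 9*c + 54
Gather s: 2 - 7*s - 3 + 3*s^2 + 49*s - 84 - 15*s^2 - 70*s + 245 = -12*s^2 - 28*s + 160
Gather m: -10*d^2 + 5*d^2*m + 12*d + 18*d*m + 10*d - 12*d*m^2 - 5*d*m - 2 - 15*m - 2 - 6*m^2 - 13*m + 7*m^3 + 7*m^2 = -10*d^2 + 22*d + 7*m^3 + m^2*(1 - 12*d) + m*(5*d^2 + 13*d - 28) - 4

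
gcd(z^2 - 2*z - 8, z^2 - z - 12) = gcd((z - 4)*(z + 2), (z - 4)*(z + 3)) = z - 4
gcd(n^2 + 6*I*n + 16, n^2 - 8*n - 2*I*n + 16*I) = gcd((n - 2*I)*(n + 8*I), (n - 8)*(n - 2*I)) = n - 2*I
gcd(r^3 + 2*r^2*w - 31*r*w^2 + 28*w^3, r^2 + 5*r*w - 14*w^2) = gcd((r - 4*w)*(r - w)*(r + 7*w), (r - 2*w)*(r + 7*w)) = r + 7*w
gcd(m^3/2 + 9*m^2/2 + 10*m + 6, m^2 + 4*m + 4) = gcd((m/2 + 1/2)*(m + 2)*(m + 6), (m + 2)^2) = m + 2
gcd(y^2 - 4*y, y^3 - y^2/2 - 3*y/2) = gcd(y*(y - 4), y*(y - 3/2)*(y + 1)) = y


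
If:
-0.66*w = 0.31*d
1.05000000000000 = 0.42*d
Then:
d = 2.50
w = -1.17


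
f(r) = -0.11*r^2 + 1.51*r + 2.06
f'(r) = 1.51 - 0.22*r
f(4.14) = 6.43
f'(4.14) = 0.60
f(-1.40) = -0.27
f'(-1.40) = 1.82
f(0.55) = 2.86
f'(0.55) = 1.39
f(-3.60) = -4.80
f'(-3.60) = 2.30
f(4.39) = 6.57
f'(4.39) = 0.54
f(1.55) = 4.14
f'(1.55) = 1.17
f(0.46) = 2.73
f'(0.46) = 1.41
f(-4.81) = -7.75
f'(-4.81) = 2.57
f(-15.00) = -45.34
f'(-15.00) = 4.81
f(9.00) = 6.74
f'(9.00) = -0.47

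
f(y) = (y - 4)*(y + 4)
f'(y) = 2*y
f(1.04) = -14.92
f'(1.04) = 2.08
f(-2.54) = -9.55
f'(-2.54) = -5.08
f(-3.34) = -4.84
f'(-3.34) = -6.68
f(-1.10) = -14.79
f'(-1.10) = -2.20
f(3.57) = -3.26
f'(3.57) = 7.14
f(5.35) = 12.62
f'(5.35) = 10.70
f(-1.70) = -13.11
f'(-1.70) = -3.40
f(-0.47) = -15.78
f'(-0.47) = -0.94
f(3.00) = -7.00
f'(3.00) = 6.00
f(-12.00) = 128.00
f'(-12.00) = -24.00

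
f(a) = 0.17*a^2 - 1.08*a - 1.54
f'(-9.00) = -4.14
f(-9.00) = 21.95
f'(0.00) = -1.08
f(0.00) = -1.54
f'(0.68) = -0.85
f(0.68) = -2.20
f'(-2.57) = -1.95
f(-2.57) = 2.36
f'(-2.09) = -1.79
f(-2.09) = 1.46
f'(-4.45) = -2.59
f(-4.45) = 6.63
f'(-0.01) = -1.08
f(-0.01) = -1.53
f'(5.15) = 0.67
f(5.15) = -2.59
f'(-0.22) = -1.15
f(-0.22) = -1.29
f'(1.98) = -0.41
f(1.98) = -3.01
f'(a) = 0.34*a - 1.08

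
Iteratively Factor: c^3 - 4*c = (c - 2)*(c^2 + 2*c) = (c - 2)*(c + 2)*(c)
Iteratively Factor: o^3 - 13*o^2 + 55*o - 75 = (o - 3)*(o^2 - 10*o + 25) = (o - 5)*(o - 3)*(o - 5)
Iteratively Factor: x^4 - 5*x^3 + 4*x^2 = (x)*(x^3 - 5*x^2 + 4*x) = x*(x - 4)*(x^2 - x) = x^2*(x - 4)*(x - 1)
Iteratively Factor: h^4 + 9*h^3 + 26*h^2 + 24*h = (h + 4)*(h^3 + 5*h^2 + 6*h) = (h + 3)*(h + 4)*(h^2 + 2*h) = (h + 2)*(h + 3)*(h + 4)*(h)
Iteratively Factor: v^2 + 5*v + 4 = (v + 4)*(v + 1)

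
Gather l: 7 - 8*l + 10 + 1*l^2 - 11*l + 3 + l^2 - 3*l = 2*l^2 - 22*l + 20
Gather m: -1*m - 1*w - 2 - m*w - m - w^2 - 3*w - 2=m*(-w - 2) - w^2 - 4*w - 4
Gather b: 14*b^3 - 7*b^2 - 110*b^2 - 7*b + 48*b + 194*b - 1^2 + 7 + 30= 14*b^3 - 117*b^2 + 235*b + 36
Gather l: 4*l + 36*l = 40*l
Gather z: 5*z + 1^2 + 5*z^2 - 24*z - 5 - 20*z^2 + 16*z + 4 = -15*z^2 - 3*z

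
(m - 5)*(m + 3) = m^2 - 2*m - 15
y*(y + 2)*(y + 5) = y^3 + 7*y^2 + 10*y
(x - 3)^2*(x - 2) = x^3 - 8*x^2 + 21*x - 18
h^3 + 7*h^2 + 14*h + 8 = (h + 1)*(h + 2)*(h + 4)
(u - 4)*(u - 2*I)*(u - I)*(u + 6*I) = u^4 - 4*u^3 + 3*I*u^3 + 16*u^2 - 12*I*u^2 - 64*u - 12*I*u + 48*I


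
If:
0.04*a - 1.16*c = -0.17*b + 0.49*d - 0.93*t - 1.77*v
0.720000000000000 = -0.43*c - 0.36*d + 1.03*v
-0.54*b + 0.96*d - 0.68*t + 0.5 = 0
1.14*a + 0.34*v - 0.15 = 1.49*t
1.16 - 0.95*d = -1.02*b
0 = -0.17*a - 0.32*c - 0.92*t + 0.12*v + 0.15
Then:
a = 0.03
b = -3.48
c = 0.64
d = -2.52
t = -0.06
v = 0.09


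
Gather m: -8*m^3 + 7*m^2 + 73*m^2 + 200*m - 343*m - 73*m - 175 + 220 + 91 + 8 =-8*m^3 + 80*m^2 - 216*m + 144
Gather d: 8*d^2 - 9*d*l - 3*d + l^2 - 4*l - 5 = 8*d^2 + d*(-9*l - 3) + l^2 - 4*l - 5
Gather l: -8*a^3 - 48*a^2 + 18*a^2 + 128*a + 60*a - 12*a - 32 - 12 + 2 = -8*a^3 - 30*a^2 + 176*a - 42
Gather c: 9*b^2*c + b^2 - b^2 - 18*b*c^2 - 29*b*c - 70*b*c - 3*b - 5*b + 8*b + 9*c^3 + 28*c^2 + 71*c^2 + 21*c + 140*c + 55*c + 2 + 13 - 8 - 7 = 9*c^3 + c^2*(99 - 18*b) + c*(9*b^2 - 99*b + 216)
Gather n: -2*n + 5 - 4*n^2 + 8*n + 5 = -4*n^2 + 6*n + 10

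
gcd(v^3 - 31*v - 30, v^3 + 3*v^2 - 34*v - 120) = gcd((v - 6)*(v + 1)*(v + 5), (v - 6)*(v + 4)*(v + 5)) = v^2 - v - 30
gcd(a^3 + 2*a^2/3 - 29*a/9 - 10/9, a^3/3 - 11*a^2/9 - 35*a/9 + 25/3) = a - 5/3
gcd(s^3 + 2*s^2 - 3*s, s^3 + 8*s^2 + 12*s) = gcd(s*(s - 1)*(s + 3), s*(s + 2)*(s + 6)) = s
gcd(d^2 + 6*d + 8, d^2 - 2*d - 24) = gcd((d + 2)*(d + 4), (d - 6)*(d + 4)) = d + 4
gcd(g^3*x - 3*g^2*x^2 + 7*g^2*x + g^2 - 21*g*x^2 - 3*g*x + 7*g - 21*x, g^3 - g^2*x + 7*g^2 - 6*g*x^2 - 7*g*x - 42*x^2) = -g^2 + 3*g*x - 7*g + 21*x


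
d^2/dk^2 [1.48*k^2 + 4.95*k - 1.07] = 2.96000000000000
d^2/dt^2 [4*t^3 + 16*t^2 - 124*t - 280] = 24*t + 32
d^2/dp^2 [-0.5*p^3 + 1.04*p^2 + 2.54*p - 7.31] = 2.08 - 3.0*p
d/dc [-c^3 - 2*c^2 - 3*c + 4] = -3*c^2 - 4*c - 3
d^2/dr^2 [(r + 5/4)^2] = 2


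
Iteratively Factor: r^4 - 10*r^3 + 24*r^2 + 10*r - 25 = (r + 1)*(r^3 - 11*r^2 + 35*r - 25) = (r - 5)*(r + 1)*(r^2 - 6*r + 5) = (r - 5)^2*(r + 1)*(r - 1)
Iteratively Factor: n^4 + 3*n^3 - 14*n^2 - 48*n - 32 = (n + 4)*(n^3 - n^2 - 10*n - 8) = (n + 2)*(n + 4)*(n^2 - 3*n - 4) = (n + 1)*(n + 2)*(n + 4)*(n - 4)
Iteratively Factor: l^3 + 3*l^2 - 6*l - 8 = (l + 4)*(l^2 - l - 2) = (l + 1)*(l + 4)*(l - 2)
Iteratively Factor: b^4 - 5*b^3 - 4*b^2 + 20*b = (b)*(b^3 - 5*b^2 - 4*b + 20) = b*(b - 5)*(b^2 - 4) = b*(b - 5)*(b + 2)*(b - 2)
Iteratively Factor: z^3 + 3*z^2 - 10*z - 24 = (z + 2)*(z^2 + z - 12) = (z - 3)*(z + 2)*(z + 4)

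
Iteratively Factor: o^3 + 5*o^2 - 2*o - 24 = (o + 4)*(o^2 + o - 6) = (o + 3)*(o + 4)*(o - 2)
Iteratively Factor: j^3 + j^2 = (j)*(j^2 + j) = j^2*(j + 1)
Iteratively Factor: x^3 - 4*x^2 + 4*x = (x - 2)*(x^2 - 2*x) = x*(x - 2)*(x - 2)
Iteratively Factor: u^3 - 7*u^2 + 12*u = (u)*(u^2 - 7*u + 12) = u*(u - 3)*(u - 4)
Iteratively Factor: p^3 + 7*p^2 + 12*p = (p)*(p^2 + 7*p + 12) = p*(p + 3)*(p + 4)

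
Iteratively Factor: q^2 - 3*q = (q)*(q - 3)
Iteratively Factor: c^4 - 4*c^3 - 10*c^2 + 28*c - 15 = (c + 3)*(c^3 - 7*c^2 + 11*c - 5) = (c - 1)*(c + 3)*(c^2 - 6*c + 5) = (c - 1)^2*(c + 3)*(c - 5)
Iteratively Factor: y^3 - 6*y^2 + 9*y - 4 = (y - 4)*(y^2 - 2*y + 1) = (y - 4)*(y - 1)*(y - 1)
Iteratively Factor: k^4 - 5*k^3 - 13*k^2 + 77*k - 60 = (k - 3)*(k^3 - 2*k^2 - 19*k + 20) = (k - 5)*(k - 3)*(k^2 + 3*k - 4) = (k - 5)*(k - 3)*(k + 4)*(k - 1)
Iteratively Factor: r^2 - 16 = (r + 4)*(r - 4)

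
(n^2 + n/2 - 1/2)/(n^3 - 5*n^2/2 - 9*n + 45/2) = (2*n^2 + n - 1)/(2*n^3 - 5*n^2 - 18*n + 45)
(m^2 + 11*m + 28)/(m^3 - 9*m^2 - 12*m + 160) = (m + 7)/(m^2 - 13*m + 40)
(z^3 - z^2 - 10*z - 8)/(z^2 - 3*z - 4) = z + 2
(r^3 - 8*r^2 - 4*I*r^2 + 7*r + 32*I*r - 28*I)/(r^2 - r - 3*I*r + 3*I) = (r^2 - r*(7 + 4*I) + 28*I)/(r - 3*I)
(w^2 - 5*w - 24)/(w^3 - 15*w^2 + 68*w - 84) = (w^2 - 5*w - 24)/(w^3 - 15*w^2 + 68*w - 84)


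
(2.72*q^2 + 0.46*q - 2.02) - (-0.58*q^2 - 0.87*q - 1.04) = 3.3*q^2 + 1.33*q - 0.98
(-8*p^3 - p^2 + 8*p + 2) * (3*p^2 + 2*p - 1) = -24*p^5 - 19*p^4 + 30*p^3 + 23*p^2 - 4*p - 2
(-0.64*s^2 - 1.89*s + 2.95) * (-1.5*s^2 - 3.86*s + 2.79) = 0.96*s^4 + 5.3054*s^3 + 1.0848*s^2 - 16.6601*s + 8.2305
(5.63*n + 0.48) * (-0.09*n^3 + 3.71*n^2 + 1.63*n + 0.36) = -0.5067*n^4 + 20.8441*n^3 + 10.9577*n^2 + 2.8092*n + 0.1728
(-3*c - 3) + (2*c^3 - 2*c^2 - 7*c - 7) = 2*c^3 - 2*c^2 - 10*c - 10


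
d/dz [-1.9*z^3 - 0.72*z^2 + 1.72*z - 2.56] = -5.7*z^2 - 1.44*z + 1.72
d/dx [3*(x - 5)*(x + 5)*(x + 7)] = 9*x^2 + 42*x - 75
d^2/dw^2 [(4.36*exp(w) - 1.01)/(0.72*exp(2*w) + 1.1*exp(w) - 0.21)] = (2.260224*exp(4*w) - 5.547456*exp(3*w) + 1.555632*exp(2*w) - 0.825788*exp(w) - 0.0410340000000001)*exp(w)/(0.373248*exp(6*w) + 1.71072*exp(5*w) + 2.287008*exp(4*w) + 0.33308*exp(3*w) - 0.667044*exp(2*w) + 0.14553*exp(w) - 0.009261)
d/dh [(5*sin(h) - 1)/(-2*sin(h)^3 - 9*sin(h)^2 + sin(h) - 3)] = (20*sin(h)^3 + 39*sin(h)^2 - 18*sin(h) - 14)*cos(h)/(2*sin(h)^3 + 9*sin(h)^2 - sin(h) + 3)^2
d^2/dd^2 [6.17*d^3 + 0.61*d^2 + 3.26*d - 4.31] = 37.02*d + 1.22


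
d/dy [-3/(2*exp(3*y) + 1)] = 18*exp(3*y)/(2*exp(3*y) + 1)^2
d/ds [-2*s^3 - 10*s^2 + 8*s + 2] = -6*s^2 - 20*s + 8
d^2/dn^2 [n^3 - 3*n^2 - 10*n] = 6*n - 6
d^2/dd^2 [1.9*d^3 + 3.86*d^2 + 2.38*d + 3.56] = 11.4*d + 7.72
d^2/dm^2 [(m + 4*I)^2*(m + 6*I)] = 6*m + 28*I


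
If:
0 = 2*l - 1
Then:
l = 1/2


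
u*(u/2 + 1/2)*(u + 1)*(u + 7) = u^4/2 + 9*u^3/2 + 15*u^2/2 + 7*u/2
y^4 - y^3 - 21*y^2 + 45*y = y*(y - 3)^2*(y + 5)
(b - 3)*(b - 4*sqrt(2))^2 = b^3 - 8*sqrt(2)*b^2 - 3*b^2 + 32*b + 24*sqrt(2)*b - 96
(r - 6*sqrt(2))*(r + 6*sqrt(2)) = r^2 - 72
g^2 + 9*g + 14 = (g + 2)*(g + 7)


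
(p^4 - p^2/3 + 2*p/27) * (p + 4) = p^5 + 4*p^4 - p^3/3 - 34*p^2/27 + 8*p/27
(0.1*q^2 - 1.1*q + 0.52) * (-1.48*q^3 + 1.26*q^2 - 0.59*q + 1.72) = -0.148*q^5 + 1.754*q^4 - 2.2146*q^3 + 1.4762*q^2 - 2.1988*q + 0.8944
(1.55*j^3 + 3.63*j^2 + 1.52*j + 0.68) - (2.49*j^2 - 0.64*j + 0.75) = 1.55*j^3 + 1.14*j^2 + 2.16*j - 0.07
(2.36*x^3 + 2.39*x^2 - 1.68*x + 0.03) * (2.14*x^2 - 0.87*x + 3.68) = 5.0504*x^5 + 3.0614*x^4 + 3.0103*x^3 + 10.321*x^2 - 6.2085*x + 0.1104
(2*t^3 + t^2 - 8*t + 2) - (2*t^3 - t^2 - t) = 2*t^2 - 7*t + 2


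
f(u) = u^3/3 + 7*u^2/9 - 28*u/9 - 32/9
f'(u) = u^2 + 14*u/9 - 28/9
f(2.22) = -2.98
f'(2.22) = 5.27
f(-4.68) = -6.13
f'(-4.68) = 11.51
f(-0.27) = -2.67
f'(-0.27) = -3.46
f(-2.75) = 3.95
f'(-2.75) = 0.17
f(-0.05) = -3.40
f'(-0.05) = -3.19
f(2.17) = -3.24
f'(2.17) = 4.97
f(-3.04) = 3.73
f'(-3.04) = 1.40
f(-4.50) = -4.18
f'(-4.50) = 10.14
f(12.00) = 647.11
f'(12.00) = 159.56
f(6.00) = 77.78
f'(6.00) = 42.22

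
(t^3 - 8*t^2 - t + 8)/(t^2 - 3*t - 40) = (t^2 - 1)/(t + 5)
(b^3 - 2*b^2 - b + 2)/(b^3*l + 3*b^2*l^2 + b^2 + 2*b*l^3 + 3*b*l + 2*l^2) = (b^3 - 2*b^2 - b + 2)/(b^3*l + 3*b^2*l^2 + b^2 + 2*b*l^3 + 3*b*l + 2*l^2)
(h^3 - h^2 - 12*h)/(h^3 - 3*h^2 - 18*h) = (h - 4)/(h - 6)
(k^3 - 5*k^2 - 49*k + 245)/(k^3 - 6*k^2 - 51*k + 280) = (k - 7)/(k - 8)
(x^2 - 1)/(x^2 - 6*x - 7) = (x - 1)/(x - 7)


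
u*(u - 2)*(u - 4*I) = u^3 - 2*u^2 - 4*I*u^2 + 8*I*u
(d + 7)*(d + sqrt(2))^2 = d^3 + 2*sqrt(2)*d^2 + 7*d^2 + 2*d + 14*sqrt(2)*d + 14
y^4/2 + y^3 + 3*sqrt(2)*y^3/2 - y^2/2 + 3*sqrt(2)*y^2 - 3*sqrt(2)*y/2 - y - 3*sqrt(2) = (y/2 + 1)*(y - 1)*(y + 1)*(y + 3*sqrt(2))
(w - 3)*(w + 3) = w^2 - 9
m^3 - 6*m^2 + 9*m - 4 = (m - 4)*(m - 1)^2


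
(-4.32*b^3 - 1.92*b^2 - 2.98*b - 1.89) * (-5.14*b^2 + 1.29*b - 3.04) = 22.2048*b^5 + 4.296*b^4 + 25.9732*b^3 + 11.7072*b^2 + 6.6211*b + 5.7456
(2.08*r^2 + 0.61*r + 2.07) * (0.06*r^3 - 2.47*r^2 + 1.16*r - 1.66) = 0.1248*r^5 - 5.101*r^4 + 1.0303*r^3 - 7.8581*r^2 + 1.3886*r - 3.4362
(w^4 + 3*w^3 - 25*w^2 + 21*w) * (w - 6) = w^5 - 3*w^4 - 43*w^3 + 171*w^2 - 126*w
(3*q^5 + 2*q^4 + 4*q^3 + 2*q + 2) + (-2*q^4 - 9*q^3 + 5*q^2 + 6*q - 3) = 3*q^5 - 5*q^3 + 5*q^2 + 8*q - 1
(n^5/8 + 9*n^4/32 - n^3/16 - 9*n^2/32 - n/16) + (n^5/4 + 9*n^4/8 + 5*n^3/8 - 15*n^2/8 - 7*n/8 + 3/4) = 3*n^5/8 + 45*n^4/32 + 9*n^3/16 - 69*n^2/32 - 15*n/16 + 3/4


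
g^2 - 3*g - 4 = (g - 4)*(g + 1)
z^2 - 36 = (z - 6)*(z + 6)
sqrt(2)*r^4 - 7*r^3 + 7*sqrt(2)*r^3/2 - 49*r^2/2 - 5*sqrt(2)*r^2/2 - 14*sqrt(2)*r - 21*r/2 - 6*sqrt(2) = (r + 3)*(r - 4*sqrt(2))*(r + sqrt(2)/2)*(sqrt(2)*r + sqrt(2)/2)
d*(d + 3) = d^2 + 3*d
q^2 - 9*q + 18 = (q - 6)*(q - 3)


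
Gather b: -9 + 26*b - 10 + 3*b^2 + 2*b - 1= 3*b^2 + 28*b - 20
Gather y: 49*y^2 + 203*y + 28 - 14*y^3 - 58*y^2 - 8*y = -14*y^3 - 9*y^2 + 195*y + 28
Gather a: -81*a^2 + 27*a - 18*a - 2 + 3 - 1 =-81*a^2 + 9*a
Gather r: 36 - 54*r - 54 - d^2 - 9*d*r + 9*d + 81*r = -d^2 + 9*d + r*(27 - 9*d) - 18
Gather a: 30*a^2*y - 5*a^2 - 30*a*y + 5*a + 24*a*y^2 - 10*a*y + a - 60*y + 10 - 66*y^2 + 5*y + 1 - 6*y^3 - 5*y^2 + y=a^2*(30*y - 5) + a*(24*y^2 - 40*y + 6) - 6*y^3 - 71*y^2 - 54*y + 11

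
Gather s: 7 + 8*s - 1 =8*s + 6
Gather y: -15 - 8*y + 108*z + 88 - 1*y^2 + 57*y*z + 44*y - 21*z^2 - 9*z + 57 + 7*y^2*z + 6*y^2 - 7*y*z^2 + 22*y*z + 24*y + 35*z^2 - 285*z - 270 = y^2*(7*z + 5) + y*(-7*z^2 + 79*z + 60) + 14*z^2 - 186*z - 140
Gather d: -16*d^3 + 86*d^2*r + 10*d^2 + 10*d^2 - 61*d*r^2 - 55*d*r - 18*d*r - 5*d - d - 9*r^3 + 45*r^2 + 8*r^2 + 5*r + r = -16*d^3 + d^2*(86*r + 20) + d*(-61*r^2 - 73*r - 6) - 9*r^3 + 53*r^2 + 6*r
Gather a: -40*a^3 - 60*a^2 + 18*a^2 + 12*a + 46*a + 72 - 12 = -40*a^3 - 42*a^2 + 58*a + 60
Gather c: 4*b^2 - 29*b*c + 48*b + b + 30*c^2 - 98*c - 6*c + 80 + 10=4*b^2 + 49*b + 30*c^2 + c*(-29*b - 104) + 90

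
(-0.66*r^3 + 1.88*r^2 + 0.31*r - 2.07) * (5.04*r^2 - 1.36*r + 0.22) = -3.3264*r^5 + 10.3728*r^4 - 1.1396*r^3 - 10.4408*r^2 + 2.8834*r - 0.4554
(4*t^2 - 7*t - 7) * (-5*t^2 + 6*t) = -20*t^4 + 59*t^3 - 7*t^2 - 42*t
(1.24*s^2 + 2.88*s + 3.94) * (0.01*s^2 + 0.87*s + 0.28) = 0.0124*s^4 + 1.1076*s^3 + 2.8922*s^2 + 4.2342*s + 1.1032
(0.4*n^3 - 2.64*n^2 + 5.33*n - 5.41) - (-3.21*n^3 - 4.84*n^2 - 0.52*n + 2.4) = 3.61*n^3 + 2.2*n^2 + 5.85*n - 7.81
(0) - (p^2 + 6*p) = -p^2 - 6*p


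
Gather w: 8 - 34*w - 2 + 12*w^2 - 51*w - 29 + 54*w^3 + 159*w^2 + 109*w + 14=54*w^3 + 171*w^2 + 24*w - 9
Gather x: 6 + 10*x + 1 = 10*x + 7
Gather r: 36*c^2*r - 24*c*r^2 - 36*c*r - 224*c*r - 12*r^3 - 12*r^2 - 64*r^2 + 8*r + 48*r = -12*r^3 + r^2*(-24*c - 76) + r*(36*c^2 - 260*c + 56)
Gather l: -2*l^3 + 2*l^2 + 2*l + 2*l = -2*l^3 + 2*l^2 + 4*l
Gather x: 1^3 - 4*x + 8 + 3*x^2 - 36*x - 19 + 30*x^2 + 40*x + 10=33*x^2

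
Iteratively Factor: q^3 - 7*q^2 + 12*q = (q - 3)*(q^2 - 4*q) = (q - 4)*(q - 3)*(q)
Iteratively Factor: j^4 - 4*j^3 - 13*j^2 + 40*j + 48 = (j + 3)*(j^3 - 7*j^2 + 8*j + 16) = (j - 4)*(j + 3)*(j^2 - 3*j - 4) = (j - 4)^2*(j + 3)*(j + 1)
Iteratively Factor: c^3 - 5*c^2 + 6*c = (c - 3)*(c^2 - 2*c) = (c - 3)*(c - 2)*(c)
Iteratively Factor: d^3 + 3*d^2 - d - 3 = (d - 1)*(d^2 + 4*d + 3) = (d - 1)*(d + 3)*(d + 1)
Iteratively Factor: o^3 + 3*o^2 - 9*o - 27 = (o - 3)*(o^2 + 6*o + 9) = (o - 3)*(o + 3)*(o + 3)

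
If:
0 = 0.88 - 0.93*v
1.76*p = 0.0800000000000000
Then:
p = 0.05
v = 0.95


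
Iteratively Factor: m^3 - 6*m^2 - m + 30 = (m - 5)*(m^2 - m - 6) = (m - 5)*(m + 2)*(m - 3)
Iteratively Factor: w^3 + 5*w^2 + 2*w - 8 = (w + 4)*(w^2 + w - 2) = (w + 2)*(w + 4)*(w - 1)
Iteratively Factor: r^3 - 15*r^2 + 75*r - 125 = (r - 5)*(r^2 - 10*r + 25) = (r - 5)^2*(r - 5)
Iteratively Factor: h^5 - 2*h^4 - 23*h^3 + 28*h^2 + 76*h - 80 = (h - 1)*(h^4 - h^3 - 24*h^2 + 4*h + 80) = (h - 2)*(h - 1)*(h^3 + h^2 - 22*h - 40) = (h - 5)*(h - 2)*(h - 1)*(h^2 + 6*h + 8) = (h - 5)*(h - 2)*(h - 1)*(h + 4)*(h + 2)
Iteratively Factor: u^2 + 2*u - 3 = (u + 3)*(u - 1)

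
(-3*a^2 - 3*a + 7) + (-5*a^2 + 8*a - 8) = -8*a^2 + 5*a - 1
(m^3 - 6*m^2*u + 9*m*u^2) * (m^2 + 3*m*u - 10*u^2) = m^5 - 3*m^4*u - 19*m^3*u^2 + 87*m^2*u^3 - 90*m*u^4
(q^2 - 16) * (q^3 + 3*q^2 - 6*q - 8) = q^5 + 3*q^4 - 22*q^3 - 56*q^2 + 96*q + 128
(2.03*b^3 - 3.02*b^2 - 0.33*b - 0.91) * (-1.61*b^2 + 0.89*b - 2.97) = -3.2683*b^5 + 6.6689*b^4 - 8.1856*b^3 + 10.1408*b^2 + 0.1702*b + 2.7027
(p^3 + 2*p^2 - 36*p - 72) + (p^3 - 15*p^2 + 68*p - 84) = 2*p^3 - 13*p^2 + 32*p - 156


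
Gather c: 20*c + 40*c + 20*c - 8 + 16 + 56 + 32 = 80*c + 96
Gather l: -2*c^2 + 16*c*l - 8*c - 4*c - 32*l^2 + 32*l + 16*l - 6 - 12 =-2*c^2 - 12*c - 32*l^2 + l*(16*c + 48) - 18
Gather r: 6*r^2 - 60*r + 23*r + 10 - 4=6*r^2 - 37*r + 6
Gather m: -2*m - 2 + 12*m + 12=10*m + 10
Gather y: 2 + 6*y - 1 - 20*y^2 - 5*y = -20*y^2 + y + 1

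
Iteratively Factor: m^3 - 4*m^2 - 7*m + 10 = (m - 1)*(m^2 - 3*m - 10) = (m - 5)*(m - 1)*(m + 2)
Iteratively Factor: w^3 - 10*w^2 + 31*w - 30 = (w - 2)*(w^2 - 8*w + 15) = (w - 3)*(w - 2)*(w - 5)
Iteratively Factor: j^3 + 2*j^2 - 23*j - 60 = (j - 5)*(j^2 + 7*j + 12) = (j - 5)*(j + 3)*(j + 4)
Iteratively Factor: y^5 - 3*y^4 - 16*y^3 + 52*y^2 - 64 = (y + 4)*(y^4 - 7*y^3 + 12*y^2 + 4*y - 16) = (y - 2)*(y + 4)*(y^3 - 5*y^2 + 2*y + 8) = (y - 2)^2*(y + 4)*(y^2 - 3*y - 4) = (y - 4)*(y - 2)^2*(y + 4)*(y + 1)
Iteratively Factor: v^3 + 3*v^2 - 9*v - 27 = (v + 3)*(v^2 - 9) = (v - 3)*(v + 3)*(v + 3)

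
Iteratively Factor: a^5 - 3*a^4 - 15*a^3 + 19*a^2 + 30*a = (a + 3)*(a^4 - 6*a^3 + 3*a^2 + 10*a) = (a - 2)*(a + 3)*(a^3 - 4*a^2 - 5*a) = a*(a - 2)*(a + 3)*(a^2 - 4*a - 5) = a*(a - 5)*(a - 2)*(a + 3)*(a + 1)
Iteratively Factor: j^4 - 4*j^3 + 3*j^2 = (j - 3)*(j^3 - j^2) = j*(j - 3)*(j^2 - j) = j*(j - 3)*(j - 1)*(j)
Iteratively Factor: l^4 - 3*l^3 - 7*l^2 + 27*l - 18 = (l - 1)*(l^3 - 2*l^2 - 9*l + 18) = (l - 3)*(l - 1)*(l^2 + l - 6) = (l - 3)*(l - 2)*(l - 1)*(l + 3)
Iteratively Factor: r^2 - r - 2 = (r + 1)*(r - 2)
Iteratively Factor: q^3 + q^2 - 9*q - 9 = (q + 3)*(q^2 - 2*q - 3) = (q - 3)*(q + 3)*(q + 1)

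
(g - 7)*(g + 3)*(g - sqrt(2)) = g^3 - 4*g^2 - sqrt(2)*g^2 - 21*g + 4*sqrt(2)*g + 21*sqrt(2)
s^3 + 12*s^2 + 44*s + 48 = (s + 2)*(s + 4)*(s + 6)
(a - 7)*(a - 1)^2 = a^3 - 9*a^2 + 15*a - 7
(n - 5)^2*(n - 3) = n^3 - 13*n^2 + 55*n - 75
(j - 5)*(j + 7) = j^2 + 2*j - 35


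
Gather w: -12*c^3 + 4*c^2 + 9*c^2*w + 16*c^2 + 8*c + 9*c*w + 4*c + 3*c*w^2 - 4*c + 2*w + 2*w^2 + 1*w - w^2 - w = -12*c^3 + 20*c^2 + 8*c + w^2*(3*c + 1) + w*(9*c^2 + 9*c + 2)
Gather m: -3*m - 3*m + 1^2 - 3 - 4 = -6*m - 6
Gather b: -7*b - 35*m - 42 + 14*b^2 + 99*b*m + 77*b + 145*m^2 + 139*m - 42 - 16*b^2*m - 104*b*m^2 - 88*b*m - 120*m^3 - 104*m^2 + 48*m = b^2*(14 - 16*m) + b*(-104*m^2 + 11*m + 70) - 120*m^3 + 41*m^2 + 152*m - 84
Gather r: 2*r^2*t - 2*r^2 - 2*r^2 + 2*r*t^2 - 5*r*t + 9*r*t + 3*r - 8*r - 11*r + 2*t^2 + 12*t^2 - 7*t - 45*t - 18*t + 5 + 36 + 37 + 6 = r^2*(2*t - 4) + r*(2*t^2 + 4*t - 16) + 14*t^2 - 70*t + 84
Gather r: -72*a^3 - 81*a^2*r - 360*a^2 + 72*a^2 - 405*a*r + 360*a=-72*a^3 - 288*a^2 + 360*a + r*(-81*a^2 - 405*a)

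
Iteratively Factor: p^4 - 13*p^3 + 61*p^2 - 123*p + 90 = (p - 3)*(p^3 - 10*p^2 + 31*p - 30) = (p - 5)*(p - 3)*(p^2 - 5*p + 6) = (p - 5)*(p - 3)^2*(p - 2)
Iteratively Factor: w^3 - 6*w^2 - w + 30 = (w - 3)*(w^2 - 3*w - 10) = (w - 3)*(w + 2)*(w - 5)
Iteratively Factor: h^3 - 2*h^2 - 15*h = (h)*(h^2 - 2*h - 15) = h*(h - 5)*(h + 3)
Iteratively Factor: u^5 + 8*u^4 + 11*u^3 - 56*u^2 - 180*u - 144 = (u + 2)*(u^4 + 6*u^3 - u^2 - 54*u - 72) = (u + 2)*(u + 3)*(u^3 + 3*u^2 - 10*u - 24) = (u - 3)*(u + 2)*(u + 3)*(u^2 + 6*u + 8) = (u - 3)*(u + 2)^2*(u + 3)*(u + 4)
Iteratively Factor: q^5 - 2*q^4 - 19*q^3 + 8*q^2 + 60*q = (q - 5)*(q^4 + 3*q^3 - 4*q^2 - 12*q) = q*(q - 5)*(q^3 + 3*q^2 - 4*q - 12) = q*(q - 5)*(q - 2)*(q^2 + 5*q + 6) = q*(q - 5)*(q - 2)*(q + 2)*(q + 3)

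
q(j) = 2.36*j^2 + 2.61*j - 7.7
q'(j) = 4.72*j + 2.61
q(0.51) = -5.76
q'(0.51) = 5.02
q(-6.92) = 87.25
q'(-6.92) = -30.05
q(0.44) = -6.09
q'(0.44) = 4.69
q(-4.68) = 31.77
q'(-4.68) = -19.48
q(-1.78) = -4.87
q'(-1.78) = -5.79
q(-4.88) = 35.77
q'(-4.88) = -20.42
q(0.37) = -6.41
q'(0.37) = 4.36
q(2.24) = 9.99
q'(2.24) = 13.18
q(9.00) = 206.95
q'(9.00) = 45.09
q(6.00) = 92.92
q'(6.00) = 30.93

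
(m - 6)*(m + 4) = m^2 - 2*m - 24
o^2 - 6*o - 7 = (o - 7)*(o + 1)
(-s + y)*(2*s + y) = -2*s^2 + s*y + y^2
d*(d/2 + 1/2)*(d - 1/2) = d^3/2 + d^2/4 - d/4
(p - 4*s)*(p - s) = p^2 - 5*p*s + 4*s^2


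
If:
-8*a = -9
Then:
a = 9/8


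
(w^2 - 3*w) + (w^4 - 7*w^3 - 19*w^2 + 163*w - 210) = w^4 - 7*w^3 - 18*w^2 + 160*w - 210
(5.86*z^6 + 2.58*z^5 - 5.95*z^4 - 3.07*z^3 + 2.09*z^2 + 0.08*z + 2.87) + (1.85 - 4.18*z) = 5.86*z^6 + 2.58*z^5 - 5.95*z^4 - 3.07*z^3 + 2.09*z^2 - 4.1*z + 4.72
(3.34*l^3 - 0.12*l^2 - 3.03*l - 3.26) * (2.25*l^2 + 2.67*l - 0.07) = 7.515*l^5 + 8.6478*l^4 - 7.3717*l^3 - 15.4167*l^2 - 8.4921*l + 0.2282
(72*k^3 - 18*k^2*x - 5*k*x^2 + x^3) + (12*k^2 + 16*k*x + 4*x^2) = 72*k^3 - 18*k^2*x + 12*k^2 - 5*k*x^2 + 16*k*x + x^3 + 4*x^2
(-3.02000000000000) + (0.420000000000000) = -2.60000000000000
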